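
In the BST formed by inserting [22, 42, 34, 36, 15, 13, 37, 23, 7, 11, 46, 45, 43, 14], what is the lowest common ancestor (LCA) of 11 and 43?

Tree insertion order: [22, 42, 34, 36, 15, 13, 37, 23, 7, 11, 46, 45, 43, 14]
Tree (level-order array): [22, 15, 42, 13, None, 34, 46, 7, 14, 23, 36, 45, None, None, 11, None, None, None, None, None, 37, 43]
In a BST, the LCA of p=11, q=43 is the first node v on the
root-to-leaf path with p <= v <= q (go left if both < v, right if both > v).
Walk from root:
  at 22: 11 <= 22 <= 43, this is the LCA
LCA = 22


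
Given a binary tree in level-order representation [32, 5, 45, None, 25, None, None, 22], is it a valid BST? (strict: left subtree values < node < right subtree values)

Level-order array: [32, 5, 45, None, 25, None, None, 22]
Validate using subtree bounds (lo, hi): at each node, require lo < value < hi,
then recurse left with hi=value and right with lo=value.
Preorder trace (stopping at first violation):
  at node 32 with bounds (-inf, +inf): OK
  at node 5 with bounds (-inf, 32): OK
  at node 25 with bounds (5, 32): OK
  at node 22 with bounds (5, 25): OK
  at node 45 with bounds (32, +inf): OK
No violation found at any node.
Result: Valid BST


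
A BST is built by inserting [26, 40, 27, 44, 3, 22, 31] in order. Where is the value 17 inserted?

Starting tree (level order): [26, 3, 40, None, 22, 27, 44, None, None, None, 31]
Insertion path: 26 -> 3 -> 22
Result: insert 17 as left child of 22
Final tree (level order): [26, 3, 40, None, 22, 27, 44, 17, None, None, 31]


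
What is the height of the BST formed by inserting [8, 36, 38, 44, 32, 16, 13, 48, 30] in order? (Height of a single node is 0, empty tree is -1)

Insertion order: [8, 36, 38, 44, 32, 16, 13, 48, 30]
Tree (level-order array): [8, None, 36, 32, 38, 16, None, None, 44, 13, 30, None, 48]
Compute height bottom-up (empty subtree = -1):
  height(13) = 1 + max(-1, -1) = 0
  height(30) = 1 + max(-1, -1) = 0
  height(16) = 1 + max(0, 0) = 1
  height(32) = 1 + max(1, -1) = 2
  height(48) = 1 + max(-1, -1) = 0
  height(44) = 1 + max(-1, 0) = 1
  height(38) = 1 + max(-1, 1) = 2
  height(36) = 1 + max(2, 2) = 3
  height(8) = 1 + max(-1, 3) = 4
Height = 4


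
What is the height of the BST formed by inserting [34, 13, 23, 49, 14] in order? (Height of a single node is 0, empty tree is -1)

Insertion order: [34, 13, 23, 49, 14]
Tree (level-order array): [34, 13, 49, None, 23, None, None, 14]
Compute height bottom-up (empty subtree = -1):
  height(14) = 1 + max(-1, -1) = 0
  height(23) = 1 + max(0, -1) = 1
  height(13) = 1 + max(-1, 1) = 2
  height(49) = 1 + max(-1, -1) = 0
  height(34) = 1 + max(2, 0) = 3
Height = 3


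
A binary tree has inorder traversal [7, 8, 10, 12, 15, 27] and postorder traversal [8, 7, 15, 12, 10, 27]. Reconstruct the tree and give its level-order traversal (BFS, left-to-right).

Inorder:   [7, 8, 10, 12, 15, 27]
Postorder: [8, 7, 15, 12, 10, 27]
Algorithm: postorder visits root last, so walk postorder right-to-left;
each value is the root of the current inorder slice — split it at that
value, recurse on the right subtree first, then the left.
Recursive splits:
  root=27; inorder splits into left=[7, 8, 10, 12, 15], right=[]
  root=10; inorder splits into left=[7, 8], right=[12, 15]
  root=12; inorder splits into left=[], right=[15]
  root=15; inorder splits into left=[], right=[]
  root=7; inorder splits into left=[], right=[8]
  root=8; inorder splits into left=[], right=[]
Reconstructed level-order: [27, 10, 7, 12, 8, 15]


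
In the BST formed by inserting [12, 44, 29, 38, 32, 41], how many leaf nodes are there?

Tree built from: [12, 44, 29, 38, 32, 41]
Tree (level-order array): [12, None, 44, 29, None, None, 38, 32, 41]
Rule: A leaf has 0 children.
Per-node child counts:
  node 12: 1 child(ren)
  node 44: 1 child(ren)
  node 29: 1 child(ren)
  node 38: 2 child(ren)
  node 32: 0 child(ren)
  node 41: 0 child(ren)
Matching nodes: [32, 41]
Count of leaf nodes: 2


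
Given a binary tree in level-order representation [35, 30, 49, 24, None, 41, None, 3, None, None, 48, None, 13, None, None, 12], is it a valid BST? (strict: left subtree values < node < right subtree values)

Level-order array: [35, 30, 49, 24, None, 41, None, 3, None, None, 48, None, 13, None, None, 12]
Validate using subtree bounds (lo, hi): at each node, require lo < value < hi,
then recurse left with hi=value and right with lo=value.
Preorder trace (stopping at first violation):
  at node 35 with bounds (-inf, +inf): OK
  at node 30 with bounds (-inf, 35): OK
  at node 24 with bounds (-inf, 30): OK
  at node 3 with bounds (-inf, 24): OK
  at node 13 with bounds (3, 24): OK
  at node 12 with bounds (3, 13): OK
  at node 49 with bounds (35, +inf): OK
  at node 41 with bounds (35, 49): OK
  at node 48 with bounds (41, 49): OK
No violation found at any node.
Result: Valid BST


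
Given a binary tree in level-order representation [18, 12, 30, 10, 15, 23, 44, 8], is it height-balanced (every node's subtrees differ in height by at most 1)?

Tree (level-order array): [18, 12, 30, 10, 15, 23, 44, 8]
Definition: a tree is height-balanced if, at every node, |h(left) - h(right)| <= 1 (empty subtree has height -1).
Bottom-up per-node check:
  node 8: h_left=-1, h_right=-1, diff=0 [OK], height=0
  node 10: h_left=0, h_right=-1, diff=1 [OK], height=1
  node 15: h_left=-1, h_right=-1, diff=0 [OK], height=0
  node 12: h_left=1, h_right=0, diff=1 [OK], height=2
  node 23: h_left=-1, h_right=-1, diff=0 [OK], height=0
  node 44: h_left=-1, h_right=-1, diff=0 [OK], height=0
  node 30: h_left=0, h_right=0, diff=0 [OK], height=1
  node 18: h_left=2, h_right=1, diff=1 [OK], height=3
All nodes satisfy the balance condition.
Result: Balanced


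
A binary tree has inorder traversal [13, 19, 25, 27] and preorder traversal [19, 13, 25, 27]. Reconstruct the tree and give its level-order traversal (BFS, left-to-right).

Inorder:  [13, 19, 25, 27]
Preorder: [19, 13, 25, 27]
Algorithm: preorder visits root first, so consume preorder in order;
for each root, split the current inorder slice at that value into
left-subtree inorder and right-subtree inorder, then recurse.
Recursive splits:
  root=19; inorder splits into left=[13], right=[25, 27]
  root=13; inorder splits into left=[], right=[]
  root=25; inorder splits into left=[], right=[27]
  root=27; inorder splits into left=[], right=[]
Reconstructed level-order: [19, 13, 25, 27]


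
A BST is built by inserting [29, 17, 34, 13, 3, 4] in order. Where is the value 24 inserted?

Starting tree (level order): [29, 17, 34, 13, None, None, None, 3, None, None, 4]
Insertion path: 29 -> 17
Result: insert 24 as right child of 17
Final tree (level order): [29, 17, 34, 13, 24, None, None, 3, None, None, None, None, 4]


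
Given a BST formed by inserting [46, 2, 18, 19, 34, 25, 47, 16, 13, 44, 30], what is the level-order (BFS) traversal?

Tree insertion order: [46, 2, 18, 19, 34, 25, 47, 16, 13, 44, 30]
Tree (level-order array): [46, 2, 47, None, 18, None, None, 16, 19, 13, None, None, 34, None, None, 25, 44, None, 30]
BFS from the root, enqueuing left then right child of each popped node:
  queue [46] -> pop 46, enqueue [2, 47], visited so far: [46]
  queue [2, 47] -> pop 2, enqueue [18], visited so far: [46, 2]
  queue [47, 18] -> pop 47, enqueue [none], visited so far: [46, 2, 47]
  queue [18] -> pop 18, enqueue [16, 19], visited so far: [46, 2, 47, 18]
  queue [16, 19] -> pop 16, enqueue [13], visited so far: [46, 2, 47, 18, 16]
  queue [19, 13] -> pop 19, enqueue [34], visited so far: [46, 2, 47, 18, 16, 19]
  queue [13, 34] -> pop 13, enqueue [none], visited so far: [46, 2, 47, 18, 16, 19, 13]
  queue [34] -> pop 34, enqueue [25, 44], visited so far: [46, 2, 47, 18, 16, 19, 13, 34]
  queue [25, 44] -> pop 25, enqueue [30], visited so far: [46, 2, 47, 18, 16, 19, 13, 34, 25]
  queue [44, 30] -> pop 44, enqueue [none], visited so far: [46, 2, 47, 18, 16, 19, 13, 34, 25, 44]
  queue [30] -> pop 30, enqueue [none], visited so far: [46, 2, 47, 18, 16, 19, 13, 34, 25, 44, 30]
Result: [46, 2, 47, 18, 16, 19, 13, 34, 25, 44, 30]


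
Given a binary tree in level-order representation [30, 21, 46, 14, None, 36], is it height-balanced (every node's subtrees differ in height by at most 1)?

Tree (level-order array): [30, 21, 46, 14, None, 36]
Definition: a tree is height-balanced if, at every node, |h(left) - h(right)| <= 1 (empty subtree has height -1).
Bottom-up per-node check:
  node 14: h_left=-1, h_right=-1, diff=0 [OK], height=0
  node 21: h_left=0, h_right=-1, diff=1 [OK], height=1
  node 36: h_left=-1, h_right=-1, diff=0 [OK], height=0
  node 46: h_left=0, h_right=-1, diff=1 [OK], height=1
  node 30: h_left=1, h_right=1, diff=0 [OK], height=2
All nodes satisfy the balance condition.
Result: Balanced


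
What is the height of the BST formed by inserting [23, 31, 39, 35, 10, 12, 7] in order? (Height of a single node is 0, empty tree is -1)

Insertion order: [23, 31, 39, 35, 10, 12, 7]
Tree (level-order array): [23, 10, 31, 7, 12, None, 39, None, None, None, None, 35]
Compute height bottom-up (empty subtree = -1):
  height(7) = 1 + max(-1, -1) = 0
  height(12) = 1 + max(-1, -1) = 0
  height(10) = 1 + max(0, 0) = 1
  height(35) = 1 + max(-1, -1) = 0
  height(39) = 1 + max(0, -1) = 1
  height(31) = 1 + max(-1, 1) = 2
  height(23) = 1 + max(1, 2) = 3
Height = 3


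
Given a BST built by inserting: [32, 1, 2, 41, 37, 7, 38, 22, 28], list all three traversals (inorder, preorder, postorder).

Tree insertion order: [32, 1, 2, 41, 37, 7, 38, 22, 28]
Tree (level-order array): [32, 1, 41, None, 2, 37, None, None, 7, None, 38, None, 22, None, None, None, 28]
Inorder (L, root, R): [1, 2, 7, 22, 28, 32, 37, 38, 41]
Preorder (root, L, R): [32, 1, 2, 7, 22, 28, 41, 37, 38]
Postorder (L, R, root): [28, 22, 7, 2, 1, 38, 37, 41, 32]


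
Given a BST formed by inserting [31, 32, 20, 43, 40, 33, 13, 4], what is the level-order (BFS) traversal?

Tree insertion order: [31, 32, 20, 43, 40, 33, 13, 4]
Tree (level-order array): [31, 20, 32, 13, None, None, 43, 4, None, 40, None, None, None, 33]
BFS from the root, enqueuing left then right child of each popped node:
  queue [31] -> pop 31, enqueue [20, 32], visited so far: [31]
  queue [20, 32] -> pop 20, enqueue [13], visited so far: [31, 20]
  queue [32, 13] -> pop 32, enqueue [43], visited so far: [31, 20, 32]
  queue [13, 43] -> pop 13, enqueue [4], visited so far: [31, 20, 32, 13]
  queue [43, 4] -> pop 43, enqueue [40], visited so far: [31, 20, 32, 13, 43]
  queue [4, 40] -> pop 4, enqueue [none], visited so far: [31, 20, 32, 13, 43, 4]
  queue [40] -> pop 40, enqueue [33], visited so far: [31, 20, 32, 13, 43, 4, 40]
  queue [33] -> pop 33, enqueue [none], visited so far: [31, 20, 32, 13, 43, 4, 40, 33]
Result: [31, 20, 32, 13, 43, 4, 40, 33]


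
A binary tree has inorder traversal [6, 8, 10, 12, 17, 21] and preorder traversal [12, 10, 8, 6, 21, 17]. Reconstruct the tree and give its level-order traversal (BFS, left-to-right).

Inorder:  [6, 8, 10, 12, 17, 21]
Preorder: [12, 10, 8, 6, 21, 17]
Algorithm: preorder visits root first, so consume preorder in order;
for each root, split the current inorder slice at that value into
left-subtree inorder and right-subtree inorder, then recurse.
Recursive splits:
  root=12; inorder splits into left=[6, 8, 10], right=[17, 21]
  root=10; inorder splits into left=[6, 8], right=[]
  root=8; inorder splits into left=[6], right=[]
  root=6; inorder splits into left=[], right=[]
  root=21; inorder splits into left=[17], right=[]
  root=17; inorder splits into left=[], right=[]
Reconstructed level-order: [12, 10, 21, 8, 17, 6]


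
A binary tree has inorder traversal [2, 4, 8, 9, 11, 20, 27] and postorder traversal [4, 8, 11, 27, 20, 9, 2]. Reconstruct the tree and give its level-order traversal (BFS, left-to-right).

Inorder:   [2, 4, 8, 9, 11, 20, 27]
Postorder: [4, 8, 11, 27, 20, 9, 2]
Algorithm: postorder visits root last, so walk postorder right-to-left;
each value is the root of the current inorder slice — split it at that
value, recurse on the right subtree first, then the left.
Recursive splits:
  root=2; inorder splits into left=[], right=[4, 8, 9, 11, 20, 27]
  root=9; inorder splits into left=[4, 8], right=[11, 20, 27]
  root=20; inorder splits into left=[11], right=[27]
  root=27; inorder splits into left=[], right=[]
  root=11; inorder splits into left=[], right=[]
  root=8; inorder splits into left=[4], right=[]
  root=4; inorder splits into left=[], right=[]
Reconstructed level-order: [2, 9, 8, 20, 4, 11, 27]


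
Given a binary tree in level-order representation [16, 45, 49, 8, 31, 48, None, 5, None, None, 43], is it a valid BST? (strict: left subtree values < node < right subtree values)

Level-order array: [16, 45, 49, 8, 31, 48, None, 5, None, None, 43]
Validate using subtree bounds (lo, hi): at each node, require lo < value < hi,
then recurse left with hi=value and right with lo=value.
Preorder trace (stopping at first violation):
  at node 16 with bounds (-inf, +inf): OK
  at node 45 with bounds (-inf, 16): VIOLATION
Node 45 violates its bound: not (-inf < 45 < 16).
Result: Not a valid BST


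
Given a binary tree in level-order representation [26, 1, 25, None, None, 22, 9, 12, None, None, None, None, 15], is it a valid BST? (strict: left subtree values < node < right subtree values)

Level-order array: [26, 1, 25, None, None, 22, 9, 12, None, None, None, None, 15]
Validate using subtree bounds (lo, hi): at each node, require lo < value < hi,
then recurse left with hi=value and right with lo=value.
Preorder trace (stopping at first violation):
  at node 26 with bounds (-inf, +inf): OK
  at node 1 with bounds (-inf, 26): OK
  at node 25 with bounds (26, +inf): VIOLATION
Node 25 violates its bound: not (26 < 25 < +inf).
Result: Not a valid BST


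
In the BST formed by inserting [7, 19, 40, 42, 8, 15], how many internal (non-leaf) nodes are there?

Tree built from: [7, 19, 40, 42, 8, 15]
Tree (level-order array): [7, None, 19, 8, 40, None, 15, None, 42]
Rule: An internal node has at least one child.
Per-node child counts:
  node 7: 1 child(ren)
  node 19: 2 child(ren)
  node 8: 1 child(ren)
  node 15: 0 child(ren)
  node 40: 1 child(ren)
  node 42: 0 child(ren)
Matching nodes: [7, 19, 8, 40]
Count of internal (non-leaf) nodes: 4


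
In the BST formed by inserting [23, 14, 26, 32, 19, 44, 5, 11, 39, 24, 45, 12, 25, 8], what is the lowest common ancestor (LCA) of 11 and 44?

Tree insertion order: [23, 14, 26, 32, 19, 44, 5, 11, 39, 24, 45, 12, 25, 8]
Tree (level-order array): [23, 14, 26, 5, 19, 24, 32, None, 11, None, None, None, 25, None, 44, 8, 12, None, None, 39, 45]
In a BST, the LCA of p=11, q=44 is the first node v on the
root-to-leaf path with p <= v <= q (go left if both < v, right if both > v).
Walk from root:
  at 23: 11 <= 23 <= 44, this is the LCA
LCA = 23


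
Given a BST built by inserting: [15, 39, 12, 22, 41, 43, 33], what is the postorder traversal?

Tree insertion order: [15, 39, 12, 22, 41, 43, 33]
Tree (level-order array): [15, 12, 39, None, None, 22, 41, None, 33, None, 43]
Postorder traversal: [12, 33, 22, 43, 41, 39, 15]


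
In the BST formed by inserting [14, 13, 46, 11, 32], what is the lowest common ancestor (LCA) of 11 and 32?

Tree insertion order: [14, 13, 46, 11, 32]
Tree (level-order array): [14, 13, 46, 11, None, 32]
In a BST, the LCA of p=11, q=32 is the first node v on the
root-to-leaf path with p <= v <= q (go left if both < v, right if both > v).
Walk from root:
  at 14: 11 <= 14 <= 32, this is the LCA
LCA = 14


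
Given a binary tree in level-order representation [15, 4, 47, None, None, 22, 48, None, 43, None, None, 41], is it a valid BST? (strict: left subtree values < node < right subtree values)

Level-order array: [15, 4, 47, None, None, 22, 48, None, 43, None, None, 41]
Validate using subtree bounds (lo, hi): at each node, require lo < value < hi,
then recurse left with hi=value and right with lo=value.
Preorder trace (stopping at first violation):
  at node 15 with bounds (-inf, +inf): OK
  at node 4 with bounds (-inf, 15): OK
  at node 47 with bounds (15, +inf): OK
  at node 22 with bounds (15, 47): OK
  at node 43 with bounds (22, 47): OK
  at node 41 with bounds (22, 43): OK
  at node 48 with bounds (47, +inf): OK
No violation found at any node.
Result: Valid BST


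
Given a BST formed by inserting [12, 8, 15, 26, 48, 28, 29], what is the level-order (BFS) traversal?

Tree insertion order: [12, 8, 15, 26, 48, 28, 29]
Tree (level-order array): [12, 8, 15, None, None, None, 26, None, 48, 28, None, None, 29]
BFS from the root, enqueuing left then right child of each popped node:
  queue [12] -> pop 12, enqueue [8, 15], visited so far: [12]
  queue [8, 15] -> pop 8, enqueue [none], visited so far: [12, 8]
  queue [15] -> pop 15, enqueue [26], visited so far: [12, 8, 15]
  queue [26] -> pop 26, enqueue [48], visited so far: [12, 8, 15, 26]
  queue [48] -> pop 48, enqueue [28], visited so far: [12, 8, 15, 26, 48]
  queue [28] -> pop 28, enqueue [29], visited so far: [12, 8, 15, 26, 48, 28]
  queue [29] -> pop 29, enqueue [none], visited so far: [12, 8, 15, 26, 48, 28, 29]
Result: [12, 8, 15, 26, 48, 28, 29]


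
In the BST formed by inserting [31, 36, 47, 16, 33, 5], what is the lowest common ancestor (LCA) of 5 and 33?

Tree insertion order: [31, 36, 47, 16, 33, 5]
Tree (level-order array): [31, 16, 36, 5, None, 33, 47]
In a BST, the LCA of p=5, q=33 is the first node v on the
root-to-leaf path with p <= v <= q (go left if both < v, right if both > v).
Walk from root:
  at 31: 5 <= 31 <= 33, this is the LCA
LCA = 31


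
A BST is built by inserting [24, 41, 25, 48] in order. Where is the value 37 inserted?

Starting tree (level order): [24, None, 41, 25, 48]
Insertion path: 24 -> 41 -> 25
Result: insert 37 as right child of 25
Final tree (level order): [24, None, 41, 25, 48, None, 37]


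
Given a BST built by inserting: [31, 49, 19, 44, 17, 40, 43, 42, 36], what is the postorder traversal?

Tree insertion order: [31, 49, 19, 44, 17, 40, 43, 42, 36]
Tree (level-order array): [31, 19, 49, 17, None, 44, None, None, None, 40, None, 36, 43, None, None, 42]
Postorder traversal: [17, 19, 36, 42, 43, 40, 44, 49, 31]


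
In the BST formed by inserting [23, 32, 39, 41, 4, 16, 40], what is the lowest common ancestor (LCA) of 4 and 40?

Tree insertion order: [23, 32, 39, 41, 4, 16, 40]
Tree (level-order array): [23, 4, 32, None, 16, None, 39, None, None, None, 41, 40]
In a BST, the LCA of p=4, q=40 is the first node v on the
root-to-leaf path with p <= v <= q (go left if both < v, right if both > v).
Walk from root:
  at 23: 4 <= 23 <= 40, this is the LCA
LCA = 23


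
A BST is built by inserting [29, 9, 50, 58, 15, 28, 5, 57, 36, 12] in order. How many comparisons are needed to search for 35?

Search path for 35: 29 -> 50 -> 36
Found: False
Comparisons: 3


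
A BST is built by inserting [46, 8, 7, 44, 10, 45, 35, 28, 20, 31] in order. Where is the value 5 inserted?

Starting tree (level order): [46, 8, None, 7, 44, None, None, 10, 45, None, 35, None, None, 28, None, 20, 31]
Insertion path: 46 -> 8 -> 7
Result: insert 5 as left child of 7
Final tree (level order): [46, 8, None, 7, 44, 5, None, 10, 45, None, None, None, 35, None, None, 28, None, 20, 31]


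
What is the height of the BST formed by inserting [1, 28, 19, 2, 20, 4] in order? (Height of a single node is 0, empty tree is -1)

Insertion order: [1, 28, 19, 2, 20, 4]
Tree (level-order array): [1, None, 28, 19, None, 2, 20, None, 4]
Compute height bottom-up (empty subtree = -1):
  height(4) = 1 + max(-1, -1) = 0
  height(2) = 1 + max(-1, 0) = 1
  height(20) = 1 + max(-1, -1) = 0
  height(19) = 1 + max(1, 0) = 2
  height(28) = 1 + max(2, -1) = 3
  height(1) = 1 + max(-1, 3) = 4
Height = 4


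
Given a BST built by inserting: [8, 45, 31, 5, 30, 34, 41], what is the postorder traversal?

Tree insertion order: [8, 45, 31, 5, 30, 34, 41]
Tree (level-order array): [8, 5, 45, None, None, 31, None, 30, 34, None, None, None, 41]
Postorder traversal: [5, 30, 41, 34, 31, 45, 8]


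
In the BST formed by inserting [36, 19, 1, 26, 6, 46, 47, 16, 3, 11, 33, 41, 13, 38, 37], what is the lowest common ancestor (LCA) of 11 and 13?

Tree insertion order: [36, 19, 1, 26, 6, 46, 47, 16, 3, 11, 33, 41, 13, 38, 37]
Tree (level-order array): [36, 19, 46, 1, 26, 41, 47, None, 6, None, 33, 38, None, None, None, 3, 16, None, None, 37, None, None, None, 11, None, None, None, None, 13]
In a BST, the LCA of p=11, q=13 is the first node v on the
root-to-leaf path with p <= v <= q (go left if both < v, right if both > v).
Walk from root:
  at 36: both 11 and 13 < 36, go left
  at 19: both 11 and 13 < 19, go left
  at 1: both 11 and 13 > 1, go right
  at 6: both 11 and 13 > 6, go right
  at 16: both 11 and 13 < 16, go left
  at 11: 11 <= 11 <= 13, this is the LCA
LCA = 11


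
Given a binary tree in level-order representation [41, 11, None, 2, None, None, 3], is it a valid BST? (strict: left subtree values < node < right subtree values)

Level-order array: [41, 11, None, 2, None, None, 3]
Validate using subtree bounds (lo, hi): at each node, require lo < value < hi,
then recurse left with hi=value and right with lo=value.
Preorder trace (stopping at first violation):
  at node 41 with bounds (-inf, +inf): OK
  at node 11 with bounds (-inf, 41): OK
  at node 2 with bounds (-inf, 11): OK
  at node 3 with bounds (2, 11): OK
No violation found at any node.
Result: Valid BST


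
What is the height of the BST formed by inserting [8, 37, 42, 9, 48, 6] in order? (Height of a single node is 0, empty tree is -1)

Insertion order: [8, 37, 42, 9, 48, 6]
Tree (level-order array): [8, 6, 37, None, None, 9, 42, None, None, None, 48]
Compute height bottom-up (empty subtree = -1):
  height(6) = 1 + max(-1, -1) = 0
  height(9) = 1 + max(-1, -1) = 0
  height(48) = 1 + max(-1, -1) = 0
  height(42) = 1 + max(-1, 0) = 1
  height(37) = 1 + max(0, 1) = 2
  height(8) = 1 + max(0, 2) = 3
Height = 3


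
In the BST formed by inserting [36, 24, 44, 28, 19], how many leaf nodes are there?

Tree built from: [36, 24, 44, 28, 19]
Tree (level-order array): [36, 24, 44, 19, 28]
Rule: A leaf has 0 children.
Per-node child counts:
  node 36: 2 child(ren)
  node 24: 2 child(ren)
  node 19: 0 child(ren)
  node 28: 0 child(ren)
  node 44: 0 child(ren)
Matching nodes: [19, 28, 44]
Count of leaf nodes: 3


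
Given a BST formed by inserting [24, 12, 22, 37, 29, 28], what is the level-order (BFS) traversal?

Tree insertion order: [24, 12, 22, 37, 29, 28]
Tree (level-order array): [24, 12, 37, None, 22, 29, None, None, None, 28]
BFS from the root, enqueuing left then right child of each popped node:
  queue [24] -> pop 24, enqueue [12, 37], visited so far: [24]
  queue [12, 37] -> pop 12, enqueue [22], visited so far: [24, 12]
  queue [37, 22] -> pop 37, enqueue [29], visited so far: [24, 12, 37]
  queue [22, 29] -> pop 22, enqueue [none], visited so far: [24, 12, 37, 22]
  queue [29] -> pop 29, enqueue [28], visited so far: [24, 12, 37, 22, 29]
  queue [28] -> pop 28, enqueue [none], visited so far: [24, 12, 37, 22, 29, 28]
Result: [24, 12, 37, 22, 29, 28]


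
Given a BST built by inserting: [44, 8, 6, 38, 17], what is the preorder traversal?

Tree insertion order: [44, 8, 6, 38, 17]
Tree (level-order array): [44, 8, None, 6, 38, None, None, 17]
Preorder traversal: [44, 8, 6, 38, 17]


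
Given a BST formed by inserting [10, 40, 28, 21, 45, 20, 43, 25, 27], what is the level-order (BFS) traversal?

Tree insertion order: [10, 40, 28, 21, 45, 20, 43, 25, 27]
Tree (level-order array): [10, None, 40, 28, 45, 21, None, 43, None, 20, 25, None, None, None, None, None, 27]
BFS from the root, enqueuing left then right child of each popped node:
  queue [10] -> pop 10, enqueue [40], visited so far: [10]
  queue [40] -> pop 40, enqueue [28, 45], visited so far: [10, 40]
  queue [28, 45] -> pop 28, enqueue [21], visited so far: [10, 40, 28]
  queue [45, 21] -> pop 45, enqueue [43], visited so far: [10, 40, 28, 45]
  queue [21, 43] -> pop 21, enqueue [20, 25], visited so far: [10, 40, 28, 45, 21]
  queue [43, 20, 25] -> pop 43, enqueue [none], visited so far: [10, 40, 28, 45, 21, 43]
  queue [20, 25] -> pop 20, enqueue [none], visited so far: [10, 40, 28, 45, 21, 43, 20]
  queue [25] -> pop 25, enqueue [27], visited so far: [10, 40, 28, 45, 21, 43, 20, 25]
  queue [27] -> pop 27, enqueue [none], visited so far: [10, 40, 28, 45, 21, 43, 20, 25, 27]
Result: [10, 40, 28, 45, 21, 43, 20, 25, 27]


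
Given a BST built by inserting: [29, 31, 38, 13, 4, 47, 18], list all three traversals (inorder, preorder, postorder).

Tree insertion order: [29, 31, 38, 13, 4, 47, 18]
Tree (level-order array): [29, 13, 31, 4, 18, None, 38, None, None, None, None, None, 47]
Inorder (L, root, R): [4, 13, 18, 29, 31, 38, 47]
Preorder (root, L, R): [29, 13, 4, 18, 31, 38, 47]
Postorder (L, R, root): [4, 18, 13, 47, 38, 31, 29]


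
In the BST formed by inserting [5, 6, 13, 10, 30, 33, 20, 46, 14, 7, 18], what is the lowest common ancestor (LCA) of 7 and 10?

Tree insertion order: [5, 6, 13, 10, 30, 33, 20, 46, 14, 7, 18]
Tree (level-order array): [5, None, 6, None, 13, 10, 30, 7, None, 20, 33, None, None, 14, None, None, 46, None, 18]
In a BST, the LCA of p=7, q=10 is the first node v on the
root-to-leaf path with p <= v <= q (go left if both < v, right if both > v).
Walk from root:
  at 5: both 7 and 10 > 5, go right
  at 6: both 7 and 10 > 6, go right
  at 13: both 7 and 10 < 13, go left
  at 10: 7 <= 10 <= 10, this is the LCA
LCA = 10


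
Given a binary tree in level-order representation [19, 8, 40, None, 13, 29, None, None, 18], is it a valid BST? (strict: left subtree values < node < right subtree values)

Level-order array: [19, 8, 40, None, 13, 29, None, None, 18]
Validate using subtree bounds (lo, hi): at each node, require lo < value < hi,
then recurse left with hi=value and right with lo=value.
Preorder trace (stopping at first violation):
  at node 19 with bounds (-inf, +inf): OK
  at node 8 with bounds (-inf, 19): OK
  at node 13 with bounds (8, 19): OK
  at node 18 with bounds (13, 19): OK
  at node 40 with bounds (19, +inf): OK
  at node 29 with bounds (19, 40): OK
No violation found at any node.
Result: Valid BST


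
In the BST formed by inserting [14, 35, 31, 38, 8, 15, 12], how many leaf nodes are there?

Tree built from: [14, 35, 31, 38, 8, 15, 12]
Tree (level-order array): [14, 8, 35, None, 12, 31, 38, None, None, 15]
Rule: A leaf has 0 children.
Per-node child counts:
  node 14: 2 child(ren)
  node 8: 1 child(ren)
  node 12: 0 child(ren)
  node 35: 2 child(ren)
  node 31: 1 child(ren)
  node 15: 0 child(ren)
  node 38: 0 child(ren)
Matching nodes: [12, 15, 38]
Count of leaf nodes: 3


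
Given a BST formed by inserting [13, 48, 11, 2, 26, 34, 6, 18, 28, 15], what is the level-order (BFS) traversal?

Tree insertion order: [13, 48, 11, 2, 26, 34, 6, 18, 28, 15]
Tree (level-order array): [13, 11, 48, 2, None, 26, None, None, 6, 18, 34, None, None, 15, None, 28]
BFS from the root, enqueuing left then right child of each popped node:
  queue [13] -> pop 13, enqueue [11, 48], visited so far: [13]
  queue [11, 48] -> pop 11, enqueue [2], visited so far: [13, 11]
  queue [48, 2] -> pop 48, enqueue [26], visited so far: [13, 11, 48]
  queue [2, 26] -> pop 2, enqueue [6], visited so far: [13, 11, 48, 2]
  queue [26, 6] -> pop 26, enqueue [18, 34], visited so far: [13, 11, 48, 2, 26]
  queue [6, 18, 34] -> pop 6, enqueue [none], visited so far: [13, 11, 48, 2, 26, 6]
  queue [18, 34] -> pop 18, enqueue [15], visited so far: [13, 11, 48, 2, 26, 6, 18]
  queue [34, 15] -> pop 34, enqueue [28], visited so far: [13, 11, 48, 2, 26, 6, 18, 34]
  queue [15, 28] -> pop 15, enqueue [none], visited so far: [13, 11, 48, 2, 26, 6, 18, 34, 15]
  queue [28] -> pop 28, enqueue [none], visited so far: [13, 11, 48, 2, 26, 6, 18, 34, 15, 28]
Result: [13, 11, 48, 2, 26, 6, 18, 34, 15, 28]


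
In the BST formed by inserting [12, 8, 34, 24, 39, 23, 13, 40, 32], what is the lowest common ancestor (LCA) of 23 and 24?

Tree insertion order: [12, 8, 34, 24, 39, 23, 13, 40, 32]
Tree (level-order array): [12, 8, 34, None, None, 24, 39, 23, 32, None, 40, 13]
In a BST, the LCA of p=23, q=24 is the first node v on the
root-to-leaf path with p <= v <= q (go left if both < v, right if both > v).
Walk from root:
  at 12: both 23 and 24 > 12, go right
  at 34: both 23 and 24 < 34, go left
  at 24: 23 <= 24 <= 24, this is the LCA
LCA = 24


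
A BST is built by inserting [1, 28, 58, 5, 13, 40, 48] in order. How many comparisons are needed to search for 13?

Search path for 13: 1 -> 28 -> 5 -> 13
Found: True
Comparisons: 4


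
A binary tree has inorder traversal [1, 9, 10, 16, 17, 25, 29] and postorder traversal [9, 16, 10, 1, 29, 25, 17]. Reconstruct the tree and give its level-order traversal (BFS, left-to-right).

Inorder:   [1, 9, 10, 16, 17, 25, 29]
Postorder: [9, 16, 10, 1, 29, 25, 17]
Algorithm: postorder visits root last, so walk postorder right-to-left;
each value is the root of the current inorder slice — split it at that
value, recurse on the right subtree first, then the left.
Recursive splits:
  root=17; inorder splits into left=[1, 9, 10, 16], right=[25, 29]
  root=25; inorder splits into left=[], right=[29]
  root=29; inorder splits into left=[], right=[]
  root=1; inorder splits into left=[], right=[9, 10, 16]
  root=10; inorder splits into left=[9], right=[16]
  root=16; inorder splits into left=[], right=[]
  root=9; inorder splits into left=[], right=[]
Reconstructed level-order: [17, 1, 25, 10, 29, 9, 16]


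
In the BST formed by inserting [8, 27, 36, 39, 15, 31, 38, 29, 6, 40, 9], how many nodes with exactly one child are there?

Tree built from: [8, 27, 36, 39, 15, 31, 38, 29, 6, 40, 9]
Tree (level-order array): [8, 6, 27, None, None, 15, 36, 9, None, 31, 39, None, None, 29, None, 38, 40]
Rule: These are nodes with exactly 1 non-null child.
Per-node child counts:
  node 8: 2 child(ren)
  node 6: 0 child(ren)
  node 27: 2 child(ren)
  node 15: 1 child(ren)
  node 9: 0 child(ren)
  node 36: 2 child(ren)
  node 31: 1 child(ren)
  node 29: 0 child(ren)
  node 39: 2 child(ren)
  node 38: 0 child(ren)
  node 40: 0 child(ren)
Matching nodes: [15, 31]
Count of nodes with exactly one child: 2


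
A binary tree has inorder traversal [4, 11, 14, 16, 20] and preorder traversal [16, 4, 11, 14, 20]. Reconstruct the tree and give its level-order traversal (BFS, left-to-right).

Inorder:  [4, 11, 14, 16, 20]
Preorder: [16, 4, 11, 14, 20]
Algorithm: preorder visits root first, so consume preorder in order;
for each root, split the current inorder slice at that value into
left-subtree inorder and right-subtree inorder, then recurse.
Recursive splits:
  root=16; inorder splits into left=[4, 11, 14], right=[20]
  root=4; inorder splits into left=[], right=[11, 14]
  root=11; inorder splits into left=[], right=[14]
  root=14; inorder splits into left=[], right=[]
  root=20; inorder splits into left=[], right=[]
Reconstructed level-order: [16, 4, 20, 11, 14]


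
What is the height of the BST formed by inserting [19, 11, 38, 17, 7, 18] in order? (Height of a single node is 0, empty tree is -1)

Insertion order: [19, 11, 38, 17, 7, 18]
Tree (level-order array): [19, 11, 38, 7, 17, None, None, None, None, None, 18]
Compute height bottom-up (empty subtree = -1):
  height(7) = 1 + max(-1, -1) = 0
  height(18) = 1 + max(-1, -1) = 0
  height(17) = 1 + max(-1, 0) = 1
  height(11) = 1 + max(0, 1) = 2
  height(38) = 1 + max(-1, -1) = 0
  height(19) = 1 + max(2, 0) = 3
Height = 3


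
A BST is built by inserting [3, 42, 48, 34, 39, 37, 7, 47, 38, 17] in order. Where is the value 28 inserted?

Starting tree (level order): [3, None, 42, 34, 48, 7, 39, 47, None, None, 17, 37, None, None, None, None, None, None, 38]
Insertion path: 3 -> 42 -> 34 -> 7 -> 17
Result: insert 28 as right child of 17
Final tree (level order): [3, None, 42, 34, 48, 7, 39, 47, None, None, 17, 37, None, None, None, None, 28, None, 38]


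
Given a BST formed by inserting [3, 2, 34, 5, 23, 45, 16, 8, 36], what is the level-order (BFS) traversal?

Tree insertion order: [3, 2, 34, 5, 23, 45, 16, 8, 36]
Tree (level-order array): [3, 2, 34, None, None, 5, 45, None, 23, 36, None, 16, None, None, None, 8]
BFS from the root, enqueuing left then right child of each popped node:
  queue [3] -> pop 3, enqueue [2, 34], visited so far: [3]
  queue [2, 34] -> pop 2, enqueue [none], visited so far: [3, 2]
  queue [34] -> pop 34, enqueue [5, 45], visited so far: [3, 2, 34]
  queue [5, 45] -> pop 5, enqueue [23], visited so far: [3, 2, 34, 5]
  queue [45, 23] -> pop 45, enqueue [36], visited so far: [3, 2, 34, 5, 45]
  queue [23, 36] -> pop 23, enqueue [16], visited so far: [3, 2, 34, 5, 45, 23]
  queue [36, 16] -> pop 36, enqueue [none], visited so far: [3, 2, 34, 5, 45, 23, 36]
  queue [16] -> pop 16, enqueue [8], visited so far: [3, 2, 34, 5, 45, 23, 36, 16]
  queue [8] -> pop 8, enqueue [none], visited so far: [3, 2, 34, 5, 45, 23, 36, 16, 8]
Result: [3, 2, 34, 5, 45, 23, 36, 16, 8]


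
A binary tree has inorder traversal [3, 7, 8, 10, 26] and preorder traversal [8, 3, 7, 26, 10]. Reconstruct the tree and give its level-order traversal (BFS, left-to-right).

Inorder:  [3, 7, 8, 10, 26]
Preorder: [8, 3, 7, 26, 10]
Algorithm: preorder visits root first, so consume preorder in order;
for each root, split the current inorder slice at that value into
left-subtree inorder and right-subtree inorder, then recurse.
Recursive splits:
  root=8; inorder splits into left=[3, 7], right=[10, 26]
  root=3; inorder splits into left=[], right=[7]
  root=7; inorder splits into left=[], right=[]
  root=26; inorder splits into left=[10], right=[]
  root=10; inorder splits into left=[], right=[]
Reconstructed level-order: [8, 3, 26, 7, 10]


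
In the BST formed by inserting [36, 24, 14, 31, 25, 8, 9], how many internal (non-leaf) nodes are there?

Tree built from: [36, 24, 14, 31, 25, 8, 9]
Tree (level-order array): [36, 24, None, 14, 31, 8, None, 25, None, None, 9]
Rule: An internal node has at least one child.
Per-node child counts:
  node 36: 1 child(ren)
  node 24: 2 child(ren)
  node 14: 1 child(ren)
  node 8: 1 child(ren)
  node 9: 0 child(ren)
  node 31: 1 child(ren)
  node 25: 0 child(ren)
Matching nodes: [36, 24, 14, 8, 31]
Count of internal (non-leaf) nodes: 5


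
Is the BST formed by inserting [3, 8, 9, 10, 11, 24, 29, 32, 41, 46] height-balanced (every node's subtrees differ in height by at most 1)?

Tree (level-order array): [3, None, 8, None, 9, None, 10, None, 11, None, 24, None, 29, None, 32, None, 41, None, 46]
Definition: a tree is height-balanced if, at every node, |h(left) - h(right)| <= 1 (empty subtree has height -1).
Bottom-up per-node check:
  node 46: h_left=-1, h_right=-1, diff=0 [OK], height=0
  node 41: h_left=-1, h_right=0, diff=1 [OK], height=1
  node 32: h_left=-1, h_right=1, diff=2 [FAIL (|-1-1|=2 > 1)], height=2
  node 29: h_left=-1, h_right=2, diff=3 [FAIL (|-1-2|=3 > 1)], height=3
  node 24: h_left=-1, h_right=3, diff=4 [FAIL (|-1-3|=4 > 1)], height=4
  node 11: h_left=-1, h_right=4, diff=5 [FAIL (|-1-4|=5 > 1)], height=5
  node 10: h_left=-1, h_right=5, diff=6 [FAIL (|-1-5|=6 > 1)], height=6
  node 9: h_left=-1, h_right=6, diff=7 [FAIL (|-1-6|=7 > 1)], height=7
  node 8: h_left=-1, h_right=7, diff=8 [FAIL (|-1-7|=8 > 1)], height=8
  node 3: h_left=-1, h_right=8, diff=9 [FAIL (|-1-8|=9 > 1)], height=9
Node 32 violates the condition: |-1 - 1| = 2 > 1.
Result: Not balanced


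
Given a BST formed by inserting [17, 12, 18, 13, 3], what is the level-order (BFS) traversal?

Tree insertion order: [17, 12, 18, 13, 3]
Tree (level-order array): [17, 12, 18, 3, 13]
BFS from the root, enqueuing left then right child of each popped node:
  queue [17] -> pop 17, enqueue [12, 18], visited so far: [17]
  queue [12, 18] -> pop 12, enqueue [3, 13], visited so far: [17, 12]
  queue [18, 3, 13] -> pop 18, enqueue [none], visited so far: [17, 12, 18]
  queue [3, 13] -> pop 3, enqueue [none], visited so far: [17, 12, 18, 3]
  queue [13] -> pop 13, enqueue [none], visited so far: [17, 12, 18, 3, 13]
Result: [17, 12, 18, 3, 13]


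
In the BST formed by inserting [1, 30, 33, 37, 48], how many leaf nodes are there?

Tree built from: [1, 30, 33, 37, 48]
Tree (level-order array): [1, None, 30, None, 33, None, 37, None, 48]
Rule: A leaf has 0 children.
Per-node child counts:
  node 1: 1 child(ren)
  node 30: 1 child(ren)
  node 33: 1 child(ren)
  node 37: 1 child(ren)
  node 48: 0 child(ren)
Matching nodes: [48]
Count of leaf nodes: 1


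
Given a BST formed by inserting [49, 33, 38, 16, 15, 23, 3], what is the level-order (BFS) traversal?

Tree insertion order: [49, 33, 38, 16, 15, 23, 3]
Tree (level-order array): [49, 33, None, 16, 38, 15, 23, None, None, 3]
BFS from the root, enqueuing left then right child of each popped node:
  queue [49] -> pop 49, enqueue [33], visited so far: [49]
  queue [33] -> pop 33, enqueue [16, 38], visited so far: [49, 33]
  queue [16, 38] -> pop 16, enqueue [15, 23], visited so far: [49, 33, 16]
  queue [38, 15, 23] -> pop 38, enqueue [none], visited so far: [49, 33, 16, 38]
  queue [15, 23] -> pop 15, enqueue [3], visited so far: [49, 33, 16, 38, 15]
  queue [23, 3] -> pop 23, enqueue [none], visited so far: [49, 33, 16, 38, 15, 23]
  queue [3] -> pop 3, enqueue [none], visited so far: [49, 33, 16, 38, 15, 23, 3]
Result: [49, 33, 16, 38, 15, 23, 3]


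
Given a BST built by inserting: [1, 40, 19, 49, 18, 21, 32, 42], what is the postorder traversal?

Tree insertion order: [1, 40, 19, 49, 18, 21, 32, 42]
Tree (level-order array): [1, None, 40, 19, 49, 18, 21, 42, None, None, None, None, 32]
Postorder traversal: [18, 32, 21, 19, 42, 49, 40, 1]


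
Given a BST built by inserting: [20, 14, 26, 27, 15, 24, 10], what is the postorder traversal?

Tree insertion order: [20, 14, 26, 27, 15, 24, 10]
Tree (level-order array): [20, 14, 26, 10, 15, 24, 27]
Postorder traversal: [10, 15, 14, 24, 27, 26, 20]


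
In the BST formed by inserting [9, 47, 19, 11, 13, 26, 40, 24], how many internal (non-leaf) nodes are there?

Tree built from: [9, 47, 19, 11, 13, 26, 40, 24]
Tree (level-order array): [9, None, 47, 19, None, 11, 26, None, 13, 24, 40]
Rule: An internal node has at least one child.
Per-node child counts:
  node 9: 1 child(ren)
  node 47: 1 child(ren)
  node 19: 2 child(ren)
  node 11: 1 child(ren)
  node 13: 0 child(ren)
  node 26: 2 child(ren)
  node 24: 0 child(ren)
  node 40: 0 child(ren)
Matching nodes: [9, 47, 19, 11, 26]
Count of internal (non-leaf) nodes: 5


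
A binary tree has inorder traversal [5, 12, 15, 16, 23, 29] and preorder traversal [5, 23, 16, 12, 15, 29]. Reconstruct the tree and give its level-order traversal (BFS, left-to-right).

Inorder:  [5, 12, 15, 16, 23, 29]
Preorder: [5, 23, 16, 12, 15, 29]
Algorithm: preorder visits root first, so consume preorder in order;
for each root, split the current inorder slice at that value into
left-subtree inorder and right-subtree inorder, then recurse.
Recursive splits:
  root=5; inorder splits into left=[], right=[12, 15, 16, 23, 29]
  root=23; inorder splits into left=[12, 15, 16], right=[29]
  root=16; inorder splits into left=[12, 15], right=[]
  root=12; inorder splits into left=[], right=[15]
  root=15; inorder splits into left=[], right=[]
  root=29; inorder splits into left=[], right=[]
Reconstructed level-order: [5, 23, 16, 29, 12, 15]


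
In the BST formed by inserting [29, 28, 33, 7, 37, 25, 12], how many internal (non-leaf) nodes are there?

Tree built from: [29, 28, 33, 7, 37, 25, 12]
Tree (level-order array): [29, 28, 33, 7, None, None, 37, None, 25, None, None, 12]
Rule: An internal node has at least one child.
Per-node child counts:
  node 29: 2 child(ren)
  node 28: 1 child(ren)
  node 7: 1 child(ren)
  node 25: 1 child(ren)
  node 12: 0 child(ren)
  node 33: 1 child(ren)
  node 37: 0 child(ren)
Matching nodes: [29, 28, 7, 25, 33]
Count of internal (non-leaf) nodes: 5


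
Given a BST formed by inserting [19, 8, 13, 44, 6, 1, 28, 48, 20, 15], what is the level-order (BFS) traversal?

Tree insertion order: [19, 8, 13, 44, 6, 1, 28, 48, 20, 15]
Tree (level-order array): [19, 8, 44, 6, 13, 28, 48, 1, None, None, 15, 20]
BFS from the root, enqueuing left then right child of each popped node:
  queue [19] -> pop 19, enqueue [8, 44], visited so far: [19]
  queue [8, 44] -> pop 8, enqueue [6, 13], visited so far: [19, 8]
  queue [44, 6, 13] -> pop 44, enqueue [28, 48], visited so far: [19, 8, 44]
  queue [6, 13, 28, 48] -> pop 6, enqueue [1], visited so far: [19, 8, 44, 6]
  queue [13, 28, 48, 1] -> pop 13, enqueue [15], visited so far: [19, 8, 44, 6, 13]
  queue [28, 48, 1, 15] -> pop 28, enqueue [20], visited so far: [19, 8, 44, 6, 13, 28]
  queue [48, 1, 15, 20] -> pop 48, enqueue [none], visited so far: [19, 8, 44, 6, 13, 28, 48]
  queue [1, 15, 20] -> pop 1, enqueue [none], visited so far: [19, 8, 44, 6, 13, 28, 48, 1]
  queue [15, 20] -> pop 15, enqueue [none], visited so far: [19, 8, 44, 6, 13, 28, 48, 1, 15]
  queue [20] -> pop 20, enqueue [none], visited so far: [19, 8, 44, 6, 13, 28, 48, 1, 15, 20]
Result: [19, 8, 44, 6, 13, 28, 48, 1, 15, 20]
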